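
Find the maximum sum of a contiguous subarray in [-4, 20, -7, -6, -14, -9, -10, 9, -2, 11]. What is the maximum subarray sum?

Using Kadane's algorithm on [-4, 20, -7, -6, -14, -9, -10, 9, -2, 11]:

Scanning through the array:
Position 1 (value 20): max_ending_here = 20, max_so_far = 20
Position 2 (value -7): max_ending_here = 13, max_so_far = 20
Position 3 (value -6): max_ending_here = 7, max_so_far = 20
Position 4 (value -14): max_ending_here = -7, max_so_far = 20
Position 5 (value -9): max_ending_here = -9, max_so_far = 20
Position 6 (value -10): max_ending_here = -10, max_so_far = 20
Position 7 (value 9): max_ending_here = 9, max_so_far = 20
Position 8 (value -2): max_ending_here = 7, max_so_far = 20
Position 9 (value 11): max_ending_here = 18, max_so_far = 20

Maximum subarray: [20]
Maximum sum: 20

The maximum subarray is [20] with sum 20. This subarray runs from index 1 to index 1.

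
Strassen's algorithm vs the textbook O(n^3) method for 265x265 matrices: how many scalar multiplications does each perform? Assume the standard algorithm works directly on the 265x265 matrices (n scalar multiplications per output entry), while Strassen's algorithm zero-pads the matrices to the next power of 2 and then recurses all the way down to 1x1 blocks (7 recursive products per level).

Matrix multiplication for 265x265 matrices:

Strassen's algorithm requires power-of-2 dimensions. Pad 265x265 to 512x512 (next power of 2).

Standard algorithm: 265^3 = 18609625 multiplications
Strassen's algorithm: 7^(log2(512)) = 7^9 = 40353607 multiplications
Difference: 18609625 - 40353607 = -21743982 (Strassen uses MORE here due to padding overhead — for small or just-over-power-of-2 n, padding can outweigh the per-level savings)

Standard: 18609625 multiplications (265^3). Strassen: 40353607 multiplications (7^9, after padding to 512x512). Strassen reduces 8 recursive multiplications to 7 at each level.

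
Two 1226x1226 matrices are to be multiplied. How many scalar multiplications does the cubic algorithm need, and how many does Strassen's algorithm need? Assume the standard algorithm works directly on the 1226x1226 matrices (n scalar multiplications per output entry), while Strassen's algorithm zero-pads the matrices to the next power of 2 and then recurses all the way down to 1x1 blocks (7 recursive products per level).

Matrix multiplication for 1226x1226 matrices:

Strassen's algorithm requires power-of-2 dimensions. Pad 1226x1226 to 2048x2048 (next power of 2).

Standard algorithm: 1226^3 = 1842771176 multiplications
Strassen's algorithm: 7^(log2(2048)) = 7^11 = 1977326743 multiplications
Difference: 1842771176 - 1977326743 = -134555567 (Strassen uses MORE here due to padding overhead — for small or just-over-power-of-2 n, padding can outweigh the per-level savings)

Standard: 1842771176 multiplications (1226^3). Strassen: 1977326743 multiplications (7^11, after padding to 2048x2048). Strassen reduces 8 recursive multiplications to 7 at each level.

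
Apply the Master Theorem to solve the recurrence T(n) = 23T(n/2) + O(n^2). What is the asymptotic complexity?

Master Theorem for T(n) = 23T(n/2) + O(n^2):

a = 23, b = 2, c = 2
log_b(a) = log_2(23) = 4.5236

Case 1: c = 2 < log_2(23) = 4.5236
T(n) = O(n^(log_2 23))

For T(n) = 23T(n/2) + O(n^2): log_2(23) = 4.5236. This is Case 1 of the Master Theorem (c < log_b(a), work dominated by leaves), giving O(n^(log_2 23)).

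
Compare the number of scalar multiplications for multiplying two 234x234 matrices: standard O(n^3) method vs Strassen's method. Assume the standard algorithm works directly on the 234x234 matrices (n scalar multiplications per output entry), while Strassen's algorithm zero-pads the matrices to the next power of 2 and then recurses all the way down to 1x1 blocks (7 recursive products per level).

Matrix multiplication for 234x234 matrices:

Strassen's algorithm requires power-of-2 dimensions. Pad 234x234 to 256x256 (next power of 2).

Standard algorithm: 234^3 = 12812904 multiplications
Strassen's algorithm: 7^(log2(256)) = 7^8 = 5764801 multiplications
Savings: 12812904 - 5764801 = 7048103 multiplications

Standard: 12812904 multiplications (234^3). Strassen: 5764801 multiplications (7^8, after padding to 256x256). Strassen reduces 8 recursive multiplications to 7 at each level.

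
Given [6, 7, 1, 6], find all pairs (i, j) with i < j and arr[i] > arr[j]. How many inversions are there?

Finding inversions in [6, 7, 1, 6]:

(0, 2): arr[0]=6 > arr[2]=1
(1, 2): arr[1]=7 > arr[2]=1
(1, 3): arr[1]=7 > arr[3]=6

Total inversions: 3

The array has 3 inversion(s): (0,2), (1,2), (1,3). Each pair (i,j) satisfies i < j and arr[i] > arr[j].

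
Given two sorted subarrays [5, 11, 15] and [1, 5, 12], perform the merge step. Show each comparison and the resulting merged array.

Merging process:

Compare 5 vs 1: take 1 from right. Merged: [1]
Compare 5 vs 5: take 5 from left. Merged: [1, 5]
Compare 11 vs 5: take 5 from right. Merged: [1, 5, 5]
Compare 11 vs 12: take 11 from left. Merged: [1, 5, 5, 11]
Compare 15 vs 12: take 12 from right. Merged: [1, 5, 5, 11, 12]
Append remaining from left: [15]. Merged: [1, 5, 5, 11, 12, 15]

Final merged array: [1, 5, 5, 11, 12, 15]
Total comparisons: 5

The merged array is [1, 5, 5, 11, 12, 15], requiring 5 comparisons. The merge step runs in O(n) time where n is the total number of elements.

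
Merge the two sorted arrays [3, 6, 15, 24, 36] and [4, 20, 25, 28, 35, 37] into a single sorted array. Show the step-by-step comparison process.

Merging process:

Compare 3 vs 4: take 3 from left. Merged: [3]
Compare 6 vs 4: take 4 from right. Merged: [3, 4]
Compare 6 vs 20: take 6 from left. Merged: [3, 4, 6]
Compare 15 vs 20: take 15 from left. Merged: [3, 4, 6, 15]
Compare 24 vs 20: take 20 from right. Merged: [3, 4, 6, 15, 20]
Compare 24 vs 25: take 24 from left. Merged: [3, 4, 6, 15, 20, 24]
Compare 36 vs 25: take 25 from right. Merged: [3, 4, 6, 15, 20, 24, 25]
Compare 36 vs 28: take 28 from right. Merged: [3, 4, 6, 15, 20, 24, 25, 28]
Compare 36 vs 35: take 35 from right. Merged: [3, 4, 6, 15, 20, 24, 25, 28, 35]
Compare 36 vs 37: take 36 from left. Merged: [3, 4, 6, 15, 20, 24, 25, 28, 35, 36]
Append remaining from right: [37]. Merged: [3, 4, 6, 15, 20, 24, 25, 28, 35, 36, 37]

Final merged array: [3, 4, 6, 15, 20, 24, 25, 28, 35, 36, 37]
Total comparisons: 10

The merged array is [3, 4, 6, 15, 20, 24, 25, 28, 35, 36, 37], requiring 10 comparisons. The merge step runs in O(n) time where n is the total number of elements.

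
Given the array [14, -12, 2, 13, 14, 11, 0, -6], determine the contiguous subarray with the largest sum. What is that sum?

Using Kadane's algorithm on [14, -12, 2, 13, 14, 11, 0, -6]:

Scanning through the array:
Position 1 (value -12): max_ending_here = 2, max_so_far = 14
Position 2 (value 2): max_ending_here = 4, max_so_far = 14
Position 3 (value 13): max_ending_here = 17, max_so_far = 17
Position 4 (value 14): max_ending_here = 31, max_so_far = 31
Position 5 (value 11): max_ending_here = 42, max_so_far = 42
Position 6 (value 0): max_ending_here = 42, max_so_far = 42
Position 7 (value -6): max_ending_here = 36, max_so_far = 42

Maximum subarray: [14, -12, 2, 13, 14, 11]
Maximum sum: 42

The maximum subarray is [14, -12, 2, 13, 14, 11] with sum 42. This subarray runs from index 0 to index 5.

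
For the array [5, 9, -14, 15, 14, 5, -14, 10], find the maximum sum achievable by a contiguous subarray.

Using Kadane's algorithm on [5, 9, -14, 15, 14, 5, -14, 10]:

Scanning through the array:
Position 1 (value 9): max_ending_here = 14, max_so_far = 14
Position 2 (value -14): max_ending_here = 0, max_so_far = 14
Position 3 (value 15): max_ending_here = 15, max_so_far = 15
Position 4 (value 14): max_ending_here = 29, max_so_far = 29
Position 5 (value 5): max_ending_here = 34, max_so_far = 34
Position 6 (value -14): max_ending_here = 20, max_so_far = 34
Position 7 (value 10): max_ending_here = 30, max_so_far = 34

Maximum subarray: [5, 9, -14, 15, 14, 5]
Maximum sum: 34

The maximum subarray is [5, 9, -14, 15, 14, 5] with sum 34. This subarray runs from index 0 to index 5.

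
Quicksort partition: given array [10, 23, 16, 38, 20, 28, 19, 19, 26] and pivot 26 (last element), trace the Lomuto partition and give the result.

Lomuto partition with pivot = 26:

Initial array: [10, 23, 16, 38, 20, 28, 19, 19, 26]

arr[0]=10 <= 26: swap with position 0, array becomes [10, 23, 16, 38, 20, 28, 19, 19, 26]
arr[1]=23 <= 26: swap with position 1, array becomes [10, 23, 16, 38, 20, 28, 19, 19, 26]
arr[2]=16 <= 26: swap with position 2, array becomes [10, 23, 16, 38, 20, 28, 19, 19, 26]
arr[3]=38 > 26: no swap
arr[4]=20 <= 26: swap with position 3, array becomes [10, 23, 16, 20, 38, 28, 19, 19, 26]
arr[5]=28 > 26: no swap
arr[6]=19 <= 26: swap with position 4, array becomes [10, 23, 16, 20, 19, 28, 38, 19, 26]
arr[7]=19 <= 26: swap with position 5, array becomes [10, 23, 16, 20, 19, 19, 38, 28, 26]

Place pivot at position 6: [10, 23, 16, 20, 19, 19, 26, 28, 38]
Pivot position: 6

After partitioning with pivot 26, the array becomes [10, 23, 16, 20, 19, 19, 26, 28, 38]. The pivot is placed at index 6. All elements to the left of the pivot are <= 26, and all elements to the right are > 26.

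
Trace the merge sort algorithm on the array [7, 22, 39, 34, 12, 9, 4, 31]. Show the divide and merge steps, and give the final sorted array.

Merge sort trace:

Split: [7, 22, 39, 34, 12, 9, 4, 31] -> [7, 22, 39, 34] and [12, 9, 4, 31]
  Split: [7, 22, 39, 34] -> [7, 22] and [39, 34]
    Split: [7, 22] -> [7] and [22]
    Merge: [7] + [22] -> [7, 22]
    Split: [39, 34] -> [39] and [34]
    Merge: [39] + [34] -> [34, 39]
  Merge: [7, 22] + [34, 39] -> [7, 22, 34, 39]
  Split: [12, 9, 4, 31] -> [12, 9] and [4, 31]
    Split: [12, 9] -> [12] and [9]
    Merge: [12] + [9] -> [9, 12]
    Split: [4, 31] -> [4] and [31]
    Merge: [4] + [31] -> [4, 31]
  Merge: [9, 12] + [4, 31] -> [4, 9, 12, 31]
Merge: [7, 22, 34, 39] + [4, 9, 12, 31] -> [4, 7, 9, 12, 22, 31, 34, 39]

Final sorted array: [4, 7, 9, 12, 22, 31, 34, 39]

The merge sort proceeds by recursively splitting the array and merging sorted halves.
After all merges, the sorted array is [4, 7, 9, 12, 22, 31, 34, 39].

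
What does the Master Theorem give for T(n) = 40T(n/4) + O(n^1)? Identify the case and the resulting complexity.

Master Theorem for T(n) = 40T(n/4) + O(n^1):

a = 40, b = 4, c = 1
log_b(a) = log_4(40) = 2.6610

Case 1: c = 1 < log_4(40) = 2.6610
T(n) = O(n^(log_4 40))

For T(n) = 40T(n/4) + O(n^1): log_4(40) = 2.6610. This is Case 1 of the Master Theorem (c < log_b(a), work dominated by leaves), giving O(n^(log_4 40)).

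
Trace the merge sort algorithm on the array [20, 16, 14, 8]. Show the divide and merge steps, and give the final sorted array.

Merge sort trace:

Split: [20, 16, 14, 8] -> [20, 16] and [14, 8]
  Split: [20, 16] -> [20] and [16]
  Merge: [20] + [16] -> [16, 20]
  Split: [14, 8] -> [14] and [8]
  Merge: [14] + [8] -> [8, 14]
Merge: [16, 20] + [8, 14] -> [8, 14, 16, 20]

Final sorted array: [8, 14, 16, 20]

The merge sort proceeds by recursively splitting the array and merging sorted halves.
After all merges, the sorted array is [8, 14, 16, 20].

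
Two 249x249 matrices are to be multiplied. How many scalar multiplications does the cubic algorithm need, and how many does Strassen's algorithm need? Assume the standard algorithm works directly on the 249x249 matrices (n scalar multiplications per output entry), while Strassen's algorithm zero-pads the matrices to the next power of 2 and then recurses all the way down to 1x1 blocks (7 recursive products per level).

Matrix multiplication for 249x249 matrices:

Strassen's algorithm requires power-of-2 dimensions. Pad 249x249 to 256x256 (next power of 2).

Standard algorithm: 249^3 = 15438249 multiplications
Strassen's algorithm: 7^(log2(256)) = 7^8 = 5764801 multiplications
Savings: 15438249 - 5764801 = 9673448 multiplications

Standard: 15438249 multiplications (249^3). Strassen: 5764801 multiplications (7^8, after padding to 256x256). Strassen reduces 8 recursive multiplications to 7 at each level.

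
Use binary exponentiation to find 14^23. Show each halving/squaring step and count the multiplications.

Computing 14^23 by squaring (build up from 14^1; each line after the first costs one multiplication):

14^1 = 14
14^2 = (14^1)^2 = 14^2 = 196
14^4 = (14^2)^2 = 196^2 = 38416
14^5 = 14 * 14^4 = 14 * 38416 = 537824
14^10 = (14^5)^2 = 537824^2 = 289254654976
14^11 = 14 * 14^10 = 14 * 289254654976 = 4049565169664
14^22 = (14^11)^2 = 4049565169664^2 = 16398978063355821105872896
14^23 = 14 * 14^22 = 14 * 16398978063355821105872896 = 229585692886981495482220544

Result: 229585692886981495482220544
Multiplications needed: 7 (7 lines after 14^1)

14^23 = 229585692886981495482220544. Using exponentiation by squaring, this requires 7 multiplications. The key idea: if the exponent is even, square the half-power; if odd, multiply by the base once.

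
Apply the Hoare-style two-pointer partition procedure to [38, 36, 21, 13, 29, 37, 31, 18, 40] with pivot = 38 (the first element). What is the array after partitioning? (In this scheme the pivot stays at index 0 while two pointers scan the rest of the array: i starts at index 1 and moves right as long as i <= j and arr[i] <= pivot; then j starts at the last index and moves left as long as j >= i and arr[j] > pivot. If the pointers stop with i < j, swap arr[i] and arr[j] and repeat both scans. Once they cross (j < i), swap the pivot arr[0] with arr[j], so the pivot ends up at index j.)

Hoare-style two-pointer partition with pivot = 38:

Initial array: [38, 36, 21, 13, 29, 37, 31, 18, 40]

Pointers start at i = 1, j = 8.
i ends at 8, j ends at 7: the pointers have crossed (j < i), so scanning stops.

Swap pivot arr[0] with arr[7] to place pivot at position 7: [18, 36, 21, 13, 29, 37, 31, 38, 40]
Pivot position: 7

After partitioning with pivot 38, the array becomes [18, 36, 21, 13, 29, 37, 31, 38, 40]. The pivot is placed at index 7. All elements to the left of the pivot are <= 38, and all elements to the right are > 38.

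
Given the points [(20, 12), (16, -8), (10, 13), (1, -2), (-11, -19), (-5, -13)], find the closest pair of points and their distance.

Computing all pairwise distances among 6 points:

d((20, 12), (16, -8)) = 20.3961
d((20, 12), (10, 13)) = 10.0499
d((20, 12), (1, -2)) = 23.6008
d((20, 12), (-11, -19)) = 43.8406
d((20, 12), (-5, -13)) = 35.3553
d((16, -8), (10, 13)) = 21.8403
d((16, -8), (1, -2)) = 16.1555
d((16, -8), (-11, -19)) = 29.1548
d((16, -8), (-5, -13)) = 21.587
d((10, 13), (1, -2)) = 17.4929
d((10, 13), (-11, -19)) = 38.2753
d((10, 13), (-5, -13)) = 30.0167
d((1, -2), (-11, -19)) = 20.8087
d((1, -2), (-5, -13)) = 12.53
d((-11, -19), (-5, -13)) = 8.4853 <-- minimum

Closest pair: (-11, -19) and (-5, -13) with distance 8.4853

The closest pair is (-11, -19) and (-5, -13) with Euclidean distance 8.4853. For 6 points, brute-force pairwise comparison is shown above. For large n, the divide-and-conquer algorithm (sort by x, recurse on halves, check the dividing strip) achieves O(n log n).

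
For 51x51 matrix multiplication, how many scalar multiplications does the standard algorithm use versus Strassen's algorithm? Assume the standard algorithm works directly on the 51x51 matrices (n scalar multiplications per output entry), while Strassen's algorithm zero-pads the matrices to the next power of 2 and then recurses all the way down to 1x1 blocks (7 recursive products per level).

Matrix multiplication for 51x51 matrices:

Strassen's algorithm requires power-of-2 dimensions. Pad 51x51 to 64x64 (next power of 2).

Standard algorithm: 51^3 = 132651 multiplications
Strassen's algorithm: 7^(log2(64)) = 7^6 = 117649 multiplications
Savings: 132651 - 117649 = 15002 multiplications

Standard: 132651 multiplications (51^3). Strassen: 117649 multiplications (7^6, after padding to 64x64). Strassen reduces 8 recursive multiplications to 7 at each level.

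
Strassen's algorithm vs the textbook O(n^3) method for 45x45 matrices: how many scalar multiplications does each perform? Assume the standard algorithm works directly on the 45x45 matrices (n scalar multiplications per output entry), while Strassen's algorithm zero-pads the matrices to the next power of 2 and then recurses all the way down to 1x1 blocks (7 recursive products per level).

Matrix multiplication for 45x45 matrices:

Strassen's algorithm requires power-of-2 dimensions. Pad 45x45 to 64x64 (next power of 2).

Standard algorithm: 45^3 = 91125 multiplications
Strassen's algorithm: 7^(log2(64)) = 7^6 = 117649 multiplications
Difference: 91125 - 117649 = -26524 (Strassen uses MORE here due to padding overhead — for small or just-over-power-of-2 n, padding can outweigh the per-level savings)

Standard: 91125 multiplications (45^3). Strassen: 117649 multiplications (7^6, after padding to 64x64). Strassen reduces 8 recursive multiplications to 7 at each level.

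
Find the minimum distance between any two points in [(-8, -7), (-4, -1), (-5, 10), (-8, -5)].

Computing all pairwise distances among 4 points:

d((-8, -7), (-4, -1)) = 7.2111
d((-8, -7), (-5, 10)) = 17.2627
d((-8, -7), (-8, -5)) = 2.0 <-- minimum
d((-4, -1), (-5, 10)) = 11.0454
d((-4, -1), (-8, -5)) = 5.6569
d((-5, 10), (-8, -5)) = 15.2971

Closest pair: (-8, -7) and (-8, -5) with distance 2.0

The closest pair is (-8, -7) and (-8, -5) with Euclidean distance 2.0. For 4 points, brute-force pairwise comparison is shown above. For large n, the divide-and-conquer algorithm (sort by x, recurse on halves, check the dividing strip) achieves O(n log n).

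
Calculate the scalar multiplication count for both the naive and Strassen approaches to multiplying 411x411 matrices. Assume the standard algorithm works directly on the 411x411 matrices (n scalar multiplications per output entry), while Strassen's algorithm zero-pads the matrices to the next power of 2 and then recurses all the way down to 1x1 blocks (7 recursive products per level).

Matrix multiplication for 411x411 matrices:

Strassen's algorithm requires power-of-2 dimensions. Pad 411x411 to 512x512 (next power of 2).

Standard algorithm: 411^3 = 69426531 multiplications
Strassen's algorithm: 7^(log2(512)) = 7^9 = 40353607 multiplications
Savings: 69426531 - 40353607 = 29072924 multiplications

Standard: 69426531 multiplications (411^3). Strassen: 40353607 multiplications (7^9, after padding to 512x512). Strassen reduces 8 recursive multiplications to 7 at each level.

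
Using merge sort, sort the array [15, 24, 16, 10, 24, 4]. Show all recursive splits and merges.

Merge sort trace:

Split: [15, 24, 16, 10, 24, 4] -> [15, 24, 16] and [10, 24, 4]
  Split: [15, 24, 16] -> [15] and [24, 16]
    Split: [24, 16] -> [24] and [16]
    Merge: [24] + [16] -> [16, 24]
  Merge: [15] + [16, 24] -> [15, 16, 24]
  Split: [10, 24, 4] -> [10] and [24, 4]
    Split: [24, 4] -> [24] and [4]
    Merge: [24] + [4] -> [4, 24]
  Merge: [10] + [4, 24] -> [4, 10, 24]
Merge: [15, 16, 24] + [4, 10, 24] -> [4, 10, 15, 16, 24, 24]

Final sorted array: [4, 10, 15, 16, 24, 24]

The merge sort proceeds by recursively splitting the array and merging sorted halves.
After all merges, the sorted array is [4, 10, 15, 16, 24, 24].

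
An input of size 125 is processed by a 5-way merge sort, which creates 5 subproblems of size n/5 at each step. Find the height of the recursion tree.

For divide and conquer with division factor 5:

Problem sizes at each level:
Level 0: 125
Level 1: 25
Level 2: 5
Level 3: 1

The root is level 0 and the size-1 base case is level 3 (the tree spans levels 0 through 3, i.e. 4 levels counting the root), so the depth is the number of divisions: log_5(125) = 3

The recursion tree depth is log_5(125) = 3. At each level, the problem size is divided by 5, so it takes 3 divisions to reduce to a base case of size 1. The algorithm makes 5 recursive calls at each level.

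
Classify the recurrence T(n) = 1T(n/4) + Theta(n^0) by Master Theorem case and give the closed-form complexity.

Master Theorem for T(n) = 1T(n/4) + O(n^0):

a = 1, b = 4, c = 0
log_b(a) = log_4(1) = 0.0000

Case 2: c = 0 = log_4(1) = 0.0000
T(n) = O(n^0 log n) = O(log n)

For T(n) = 1T(n/4) + O(n^0): log_4(1) = 0.0000. This is Case 2 of the Master Theorem (c = log_b(a), equal work at all levels), giving O(log n).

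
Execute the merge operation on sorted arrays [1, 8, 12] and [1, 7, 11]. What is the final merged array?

Merging process:

Compare 1 vs 1: take 1 from left. Merged: [1]
Compare 8 vs 1: take 1 from right. Merged: [1, 1]
Compare 8 vs 7: take 7 from right. Merged: [1, 1, 7]
Compare 8 vs 11: take 8 from left. Merged: [1, 1, 7, 8]
Compare 12 vs 11: take 11 from right. Merged: [1, 1, 7, 8, 11]
Append remaining from left: [12]. Merged: [1, 1, 7, 8, 11, 12]

Final merged array: [1, 1, 7, 8, 11, 12]
Total comparisons: 5

The merged array is [1, 1, 7, 8, 11, 12], requiring 5 comparisons. The merge step runs in O(n) time where n is the total number of elements.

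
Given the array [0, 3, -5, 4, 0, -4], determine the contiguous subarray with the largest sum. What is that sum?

Using Kadane's algorithm on [0, 3, -5, 4, 0, -4]:

Scanning through the array:
Position 1 (value 3): max_ending_here = 3, max_so_far = 3
Position 2 (value -5): max_ending_here = -2, max_so_far = 3
Position 3 (value 4): max_ending_here = 4, max_so_far = 4
Position 4 (value 0): max_ending_here = 4, max_so_far = 4
Position 5 (value -4): max_ending_here = 0, max_so_far = 4

Maximum subarray: [4]
Maximum sum: 4

The maximum subarray is [4] with sum 4. This subarray runs from index 3 to index 3.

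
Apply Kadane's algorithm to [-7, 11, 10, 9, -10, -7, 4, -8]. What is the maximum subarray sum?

Using Kadane's algorithm on [-7, 11, 10, 9, -10, -7, 4, -8]:

Scanning through the array:
Position 1 (value 11): max_ending_here = 11, max_so_far = 11
Position 2 (value 10): max_ending_here = 21, max_so_far = 21
Position 3 (value 9): max_ending_here = 30, max_so_far = 30
Position 4 (value -10): max_ending_here = 20, max_so_far = 30
Position 5 (value -7): max_ending_here = 13, max_so_far = 30
Position 6 (value 4): max_ending_here = 17, max_so_far = 30
Position 7 (value -8): max_ending_here = 9, max_so_far = 30

Maximum subarray: [11, 10, 9]
Maximum sum: 30

The maximum subarray is [11, 10, 9] with sum 30. This subarray runs from index 1 to index 3.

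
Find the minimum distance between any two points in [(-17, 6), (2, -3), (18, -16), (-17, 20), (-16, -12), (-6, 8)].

Computing all pairwise distances among 6 points:

d((-17, 6), (2, -3)) = 21.0238
d((-17, 6), (18, -16)) = 41.3401
d((-17, 6), (-17, 20)) = 14.0
d((-17, 6), (-16, -12)) = 18.0278
d((-17, 6), (-6, 8)) = 11.1803 <-- minimum
d((2, -3), (18, -16)) = 20.6155
d((2, -3), (-17, 20)) = 29.8329
d((2, -3), (-16, -12)) = 20.1246
d((2, -3), (-6, 8)) = 13.6015
d((18, -16), (-17, 20)) = 50.2096
d((18, -16), (-16, -12)) = 34.2345
d((18, -16), (-6, 8)) = 33.9411
d((-17, 20), (-16, -12)) = 32.0156
d((-17, 20), (-6, 8)) = 16.2788
d((-16, -12), (-6, 8)) = 22.3607

Closest pair: (-17, 6) and (-6, 8) with distance 11.1803

The closest pair is (-17, 6) and (-6, 8) with Euclidean distance 11.1803. For 6 points, brute-force pairwise comparison is shown above. For large n, the divide-and-conquer algorithm (sort by x, recurse on halves, check the dividing strip) achieves O(n log n).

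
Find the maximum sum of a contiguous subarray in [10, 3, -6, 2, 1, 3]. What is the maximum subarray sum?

Using Kadane's algorithm on [10, 3, -6, 2, 1, 3]:

Scanning through the array:
Position 1 (value 3): max_ending_here = 13, max_so_far = 13
Position 2 (value -6): max_ending_here = 7, max_so_far = 13
Position 3 (value 2): max_ending_here = 9, max_so_far = 13
Position 4 (value 1): max_ending_here = 10, max_so_far = 13
Position 5 (value 3): max_ending_here = 13, max_so_far = 13

Maximum subarray: [10, 3]
Maximum sum: 13

The maximum subarray is [10, 3] with sum 13. This subarray runs from index 0 to index 1.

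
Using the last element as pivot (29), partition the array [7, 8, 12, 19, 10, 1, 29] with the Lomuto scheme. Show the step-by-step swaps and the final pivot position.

Lomuto partition with pivot = 29:

Initial array: [7, 8, 12, 19, 10, 1, 29]

arr[0]=7 <= 29: swap with position 0, array becomes [7, 8, 12, 19, 10, 1, 29]
arr[1]=8 <= 29: swap with position 1, array becomes [7, 8, 12, 19, 10, 1, 29]
arr[2]=12 <= 29: swap with position 2, array becomes [7, 8, 12, 19, 10, 1, 29]
arr[3]=19 <= 29: swap with position 3, array becomes [7, 8, 12, 19, 10, 1, 29]
arr[4]=10 <= 29: swap with position 4, array becomes [7, 8, 12, 19, 10, 1, 29]
arr[5]=1 <= 29: swap with position 5, array becomes [7, 8, 12, 19, 10, 1, 29]

Place pivot at position 6: [7, 8, 12, 19, 10, 1, 29]
Pivot position: 6

After partitioning with pivot 29, the array becomes [7, 8, 12, 19, 10, 1, 29]. The pivot is placed at index 6. All elements to the left of the pivot are <= 29, and all elements to the right are > 29.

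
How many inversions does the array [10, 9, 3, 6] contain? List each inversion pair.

Finding inversions in [10, 9, 3, 6]:

(0, 1): arr[0]=10 > arr[1]=9
(0, 2): arr[0]=10 > arr[2]=3
(0, 3): arr[0]=10 > arr[3]=6
(1, 2): arr[1]=9 > arr[2]=3
(1, 3): arr[1]=9 > arr[3]=6

Total inversions: 5

The array has 5 inversion(s): (0,1), (0,2), (0,3), (1,2), (1,3). Each pair (i,j) satisfies i < j and arr[i] > arr[j].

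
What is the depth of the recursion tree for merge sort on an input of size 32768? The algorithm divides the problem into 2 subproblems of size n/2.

For divide and conquer with division factor 2:

Problem sizes at each level:
Level 0: 32768
Level 1: 16384
Level 2: 8192
Level 3: 4096
Level 4: 2048
Level 5: 1024
Level 6: 512
Level 7: 256
Level 8: 128
Level 9: 64
Level 10: 32
Level 11: 16
Level 12: 8
Level 13: 4
Level 14: 2
Level 15: 1

The root is level 0 and the size-1 base case is level 15 (the tree spans levels 0 through 15, i.e. 16 levels counting the root), so the depth is the number of divisions: log_2(32768) = 15

The recursion tree depth is log_2(32768) = 15. At each level, the problem size is divided by 2, so it takes 15 divisions to reduce to a base case of size 1. The algorithm makes 2 recursive calls at each level.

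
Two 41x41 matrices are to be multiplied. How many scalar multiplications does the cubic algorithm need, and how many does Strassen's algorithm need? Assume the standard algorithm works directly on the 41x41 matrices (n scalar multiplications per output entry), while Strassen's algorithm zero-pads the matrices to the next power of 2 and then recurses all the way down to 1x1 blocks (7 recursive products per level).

Matrix multiplication for 41x41 matrices:

Strassen's algorithm requires power-of-2 dimensions. Pad 41x41 to 64x64 (next power of 2).

Standard algorithm: 41^3 = 68921 multiplications
Strassen's algorithm: 7^(log2(64)) = 7^6 = 117649 multiplications
Difference: 68921 - 117649 = -48728 (Strassen uses MORE here due to padding overhead — for small or just-over-power-of-2 n, padding can outweigh the per-level savings)

Standard: 68921 multiplications (41^3). Strassen: 117649 multiplications (7^6, after padding to 64x64). Strassen reduces 8 recursive multiplications to 7 at each level.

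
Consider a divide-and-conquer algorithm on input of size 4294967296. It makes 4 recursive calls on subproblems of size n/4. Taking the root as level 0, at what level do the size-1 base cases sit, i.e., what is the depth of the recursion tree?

For divide and conquer with division factor 4:

Problem sizes at each level:
Level 0: 4294967296
Level 1: 1073741824
Level 2: 268435456
Level 3: 67108864
Level 4: 16777216
Level 5: 4194304
Level 6: 1048576
Level 7: 262144
Level 8: 65536
Level 9: 16384
Level 10: 4096
Level 11: 1024
Level 12: 256
Level 13: 64
Level 14: 16
Level 15: 4
Level 16: 1

The root is level 0 and the size-1 base case is level 16 (the tree spans levels 0 through 16, i.e. 17 levels counting the root), so the depth is the number of divisions: log_4(4294967296) = 16

The recursion tree depth is log_4(4294967296) = 16. At each level, the problem size is divided by 4, so it takes 16 divisions to reduce to a base case of size 1. The algorithm makes 4 recursive calls at each level.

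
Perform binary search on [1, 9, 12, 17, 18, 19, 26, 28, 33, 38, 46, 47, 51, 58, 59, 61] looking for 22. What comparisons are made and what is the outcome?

Binary search for 22 in [1, 9, 12, 17, 18, 19, 26, 28, 33, 38, 46, 47, 51, 58, 59, 61]:

lo=0, hi=15, mid=7, arr[mid]=28 -> 28 > 22, search left half
lo=0, hi=6, mid=3, arr[mid]=17 -> 17 < 22, search right half
lo=4, hi=6, mid=5, arr[mid]=19 -> 19 < 22, search right half
lo=6, hi=6, mid=6, arr[mid]=26 -> 26 > 22, search left half
lo=6 > hi=5, target 22 not found

Binary search determines that 22 is not in the array after 4 comparisons. The search space was exhausted without finding the target.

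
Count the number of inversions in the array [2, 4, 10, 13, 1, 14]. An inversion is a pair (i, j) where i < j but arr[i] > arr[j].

Finding inversions in [2, 4, 10, 13, 1, 14]:

(0, 4): arr[0]=2 > arr[4]=1
(1, 4): arr[1]=4 > arr[4]=1
(2, 4): arr[2]=10 > arr[4]=1
(3, 4): arr[3]=13 > arr[4]=1

Total inversions: 4

The array has 4 inversion(s): (0,4), (1,4), (2,4), (3,4). Each pair (i,j) satisfies i < j and arr[i] > arr[j].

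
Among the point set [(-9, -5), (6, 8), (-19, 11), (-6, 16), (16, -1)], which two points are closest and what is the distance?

Computing all pairwise distances among 5 points:

d((-9, -5), (6, 8)) = 19.8494
d((-9, -5), (-19, 11)) = 18.868
d((-9, -5), (-6, 16)) = 21.2132
d((-9, -5), (16, -1)) = 25.318
d((6, 8), (-19, 11)) = 25.1794
d((6, 8), (-6, 16)) = 14.4222
d((6, 8), (16, -1)) = 13.4536 <-- minimum
d((-19, 11), (-6, 16)) = 13.9284
d((-19, 11), (16, -1)) = 37.0
d((-6, 16), (16, -1)) = 27.8029

Closest pair: (6, 8) and (16, -1) with distance 13.4536

The closest pair is (6, 8) and (16, -1) with Euclidean distance 13.4536. For 5 points, brute-force pairwise comparison is shown above. For large n, the divide-and-conquer algorithm (sort by x, recurse on halves, check the dividing strip) achieves O(n log n).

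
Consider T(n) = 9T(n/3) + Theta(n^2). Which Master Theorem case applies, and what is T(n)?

Master Theorem for T(n) = 9T(n/3) + O(n^2):

a = 9, b = 3, c = 2
log_b(a) = log_3(9) = 2.0000

Case 2: c = 2 = log_3(9) = 2.0000
T(n) = O(n^2 log n) = O(n^2 log n)

For T(n) = 9T(n/3) + O(n^2): log_3(9) = 2.0000. This is Case 2 of the Master Theorem (c = log_b(a), equal work at all levels), giving O(n^2 log n).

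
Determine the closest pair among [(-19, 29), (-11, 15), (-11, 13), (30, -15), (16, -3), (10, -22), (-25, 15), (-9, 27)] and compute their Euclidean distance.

Computing all pairwise distances among 8 points:

d((-19, 29), (-11, 15)) = 16.1245
d((-19, 29), (-11, 13)) = 17.8885
d((-19, 29), (30, -15)) = 65.8559
d((-19, 29), (16, -3)) = 47.4236
d((-19, 29), (10, -22)) = 58.6686
d((-19, 29), (-25, 15)) = 15.2315
d((-19, 29), (-9, 27)) = 10.198
d((-11, 15), (-11, 13)) = 2.0 <-- minimum
d((-11, 15), (30, -15)) = 50.8035
d((-11, 15), (16, -3)) = 32.45
d((-11, 15), (10, -22)) = 42.5441
d((-11, 15), (-25, 15)) = 14.0
d((-11, 15), (-9, 27)) = 12.1655
d((-11, 13), (30, -15)) = 49.6488
d((-11, 13), (16, -3)) = 31.3847
d((-11, 13), (10, -22)) = 40.8167
d((-11, 13), (-25, 15)) = 14.1421
d((-11, 13), (-9, 27)) = 14.1421
d((30, -15), (16, -3)) = 18.4391
d((30, -15), (10, -22)) = 21.1896
d((30, -15), (-25, 15)) = 62.6498
d((30, -15), (-9, 27)) = 57.3149
d((16, -3), (10, -22)) = 19.9249
d((16, -3), (-25, 15)) = 44.7772
d((16, -3), (-9, 27)) = 39.0512
d((10, -22), (-25, 15)) = 50.9313
d((10, -22), (-9, 27)) = 52.5547
d((-25, 15), (-9, 27)) = 20.0

Closest pair: (-11, 15) and (-11, 13) with distance 2.0

The closest pair is (-11, 15) and (-11, 13) with Euclidean distance 2.0. For 8 points, brute-force pairwise comparison is shown above. For large n, the divide-and-conquer algorithm (sort by x, recurse on halves, check the dividing strip) achieves O(n log n).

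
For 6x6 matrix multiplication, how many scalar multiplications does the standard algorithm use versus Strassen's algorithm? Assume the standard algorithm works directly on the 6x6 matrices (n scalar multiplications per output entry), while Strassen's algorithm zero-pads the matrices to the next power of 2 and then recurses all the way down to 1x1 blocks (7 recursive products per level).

Matrix multiplication for 6x6 matrices:

Strassen's algorithm requires power-of-2 dimensions. Pad 6x6 to 8x8 (next power of 2).

Standard algorithm: 6^3 = 216 multiplications
Strassen's algorithm: 7^(log2(8)) = 7^3 = 343 multiplications
Difference: 216 - 343 = -127 (Strassen uses MORE here due to padding overhead — for small or just-over-power-of-2 n, padding can outweigh the per-level savings)

Standard: 216 multiplications (6^3). Strassen: 343 multiplications (7^3, after padding to 8x8). Strassen reduces 8 recursive multiplications to 7 at each level.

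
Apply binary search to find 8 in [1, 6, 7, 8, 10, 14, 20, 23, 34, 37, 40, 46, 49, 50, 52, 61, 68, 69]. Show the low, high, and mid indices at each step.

Binary search for 8 in [1, 6, 7, 8, 10, 14, 20, 23, 34, 37, 40, 46, 49, 50, 52, 61, 68, 69]:

lo=0, hi=17, mid=8, arr[mid]=34 -> 34 > 8, search left half
lo=0, hi=7, mid=3, arr[mid]=8 -> Found target at index 3!

Binary search finds 8 at index 3 after 2 comparisons. The search repeatedly halves the search space by comparing with the middle element.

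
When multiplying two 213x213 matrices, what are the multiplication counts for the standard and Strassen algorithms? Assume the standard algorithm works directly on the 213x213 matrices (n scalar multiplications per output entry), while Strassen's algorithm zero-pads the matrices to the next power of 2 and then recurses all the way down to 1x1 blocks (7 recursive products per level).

Matrix multiplication for 213x213 matrices:

Strassen's algorithm requires power-of-2 dimensions. Pad 213x213 to 256x256 (next power of 2).

Standard algorithm: 213^3 = 9663597 multiplications
Strassen's algorithm: 7^(log2(256)) = 7^8 = 5764801 multiplications
Savings: 9663597 - 5764801 = 3898796 multiplications

Standard: 9663597 multiplications (213^3). Strassen: 5764801 multiplications (7^8, after padding to 256x256). Strassen reduces 8 recursive multiplications to 7 at each level.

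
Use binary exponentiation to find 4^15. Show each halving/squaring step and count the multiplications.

Computing 4^15 by squaring (build up from 4^1; each line after the first costs one multiplication):

4^1 = 4
4^2 = (4^1)^2 = 4^2 = 16
4^3 = 4 * 4^2 = 4 * 16 = 64
4^6 = (4^3)^2 = 64^2 = 4096
4^7 = 4 * 4^6 = 4 * 4096 = 16384
4^14 = (4^7)^2 = 16384^2 = 268435456
4^15 = 4 * 4^14 = 4 * 268435456 = 1073741824

Result: 1073741824
Multiplications needed: 6 (6 lines after 4^1)

4^15 = 1073741824. Using exponentiation by squaring, this requires 6 multiplications. The key idea: if the exponent is even, square the half-power; if odd, multiply by the base once.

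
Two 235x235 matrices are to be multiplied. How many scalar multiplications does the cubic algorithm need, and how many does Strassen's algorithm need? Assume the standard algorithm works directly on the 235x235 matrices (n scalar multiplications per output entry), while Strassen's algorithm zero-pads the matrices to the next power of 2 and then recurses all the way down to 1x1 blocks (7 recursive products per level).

Matrix multiplication for 235x235 matrices:

Strassen's algorithm requires power-of-2 dimensions. Pad 235x235 to 256x256 (next power of 2).

Standard algorithm: 235^3 = 12977875 multiplications
Strassen's algorithm: 7^(log2(256)) = 7^8 = 5764801 multiplications
Savings: 12977875 - 5764801 = 7213074 multiplications

Standard: 12977875 multiplications (235^3). Strassen: 5764801 multiplications (7^8, after padding to 256x256). Strassen reduces 8 recursive multiplications to 7 at each level.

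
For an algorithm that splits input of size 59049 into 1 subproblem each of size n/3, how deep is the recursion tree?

For divide and conquer with division factor 3:

Problem sizes at each level:
Level 0: 59049
Level 1: 19683
Level 2: 6561
Level 3: 2187
Level 4: 729
Level 5: 243
Level 6: 81
Level 7: 27
Level 8: 9
Level 9: 3
Level 10: 1

The root is level 0 and the size-1 base case is level 10 (the tree spans levels 0 through 10, i.e. 11 levels counting the root), so the depth is the number of divisions: log_3(59049) = 10

The recursion tree depth is log_3(59049) = 10. At each level, the problem size is divided by 3, so it takes 10 divisions to reduce to a base case of size 1. The algorithm makes 1 recursive call at each level.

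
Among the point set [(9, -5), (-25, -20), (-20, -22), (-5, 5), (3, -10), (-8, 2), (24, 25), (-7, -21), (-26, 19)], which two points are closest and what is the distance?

Computing all pairwise distances among 9 points:

d((9, -5), (-25, -20)) = 37.1618
d((9, -5), (-20, -22)) = 33.6155
d((9, -5), (-5, 5)) = 17.2047
d((9, -5), (3, -10)) = 7.8102
d((9, -5), (-8, 2)) = 18.3848
d((9, -5), (24, 25)) = 33.541
d((9, -5), (-7, -21)) = 22.6274
d((9, -5), (-26, 19)) = 42.4382
d((-25, -20), (-20, -22)) = 5.3852
d((-25, -20), (-5, 5)) = 32.0156
d((-25, -20), (3, -10)) = 29.7321
d((-25, -20), (-8, 2)) = 27.8029
d((-25, -20), (24, 25)) = 66.5282
d((-25, -20), (-7, -21)) = 18.0278
d((-25, -20), (-26, 19)) = 39.0128
d((-20, -22), (-5, 5)) = 30.8869
d((-20, -22), (3, -10)) = 25.9422
d((-20, -22), (-8, 2)) = 26.8328
d((-20, -22), (24, 25)) = 64.3817
d((-20, -22), (-7, -21)) = 13.0384
d((-20, -22), (-26, 19)) = 41.4367
d((-5, 5), (3, -10)) = 17.0
d((-5, 5), (-8, 2)) = 4.2426 <-- minimum
d((-5, 5), (24, 25)) = 35.2278
d((-5, 5), (-7, -21)) = 26.0768
d((-5, 5), (-26, 19)) = 25.2389
d((3, -10), (-8, 2)) = 16.2788
d((3, -10), (24, 25)) = 40.8167
d((3, -10), (-7, -21)) = 14.8661
d((3, -10), (-26, 19)) = 41.0122
d((-8, 2), (24, 25)) = 39.4081
d((-8, 2), (-7, -21)) = 23.0217
d((-8, 2), (-26, 19)) = 24.7588
d((24, 25), (-7, -21)) = 55.4707
d((24, 25), (-26, 19)) = 50.3587
d((-7, -21), (-26, 19)) = 44.2832

Closest pair: (-5, 5) and (-8, 2) with distance 4.2426

The closest pair is (-5, 5) and (-8, 2) with Euclidean distance 4.2426. For 9 points, brute-force pairwise comparison is shown above. For large n, the divide-and-conquer algorithm (sort by x, recurse on halves, check the dividing strip) achieves O(n log n).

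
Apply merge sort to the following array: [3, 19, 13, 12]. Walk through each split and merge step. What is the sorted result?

Merge sort trace:

Split: [3, 19, 13, 12] -> [3, 19] and [13, 12]
  Split: [3, 19] -> [3] and [19]
  Merge: [3] + [19] -> [3, 19]
  Split: [13, 12] -> [13] and [12]
  Merge: [13] + [12] -> [12, 13]
Merge: [3, 19] + [12, 13] -> [3, 12, 13, 19]

Final sorted array: [3, 12, 13, 19]

The merge sort proceeds by recursively splitting the array and merging sorted halves.
After all merges, the sorted array is [3, 12, 13, 19].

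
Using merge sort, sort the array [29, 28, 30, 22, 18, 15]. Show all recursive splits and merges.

Merge sort trace:

Split: [29, 28, 30, 22, 18, 15] -> [29, 28, 30] and [22, 18, 15]
  Split: [29, 28, 30] -> [29] and [28, 30]
    Split: [28, 30] -> [28] and [30]
    Merge: [28] + [30] -> [28, 30]
  Merge: [29] + [28, 30] -> [28, 29, 30]
  Split: [22, 18, 15] -> [22] and [18, 15]
    Split: [18, 15] -> [18] and [15]
    Merge: [18] + [15] -> [15, 18]
  Merge: [22] + [15, 18] -> [15, 18, 22]
Merge: [28, 29, 30] + [15, 18, 22] -> [15, 18, 22, 28, 29, 30]

Final sorted array: [15, 18, 22, 28, 29, 30]

The merge sort proceeds by recursively splitting the array and merging sorted halves.
After all merges, the sorted array is [15, 18, 22, 28, 29, 30].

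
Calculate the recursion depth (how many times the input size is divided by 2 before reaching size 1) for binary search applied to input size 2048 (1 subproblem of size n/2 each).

For divide and conquer with division factor 2:

Problem sizes at each level:
Level 0: 2048
Level 1: 1024
Level 2: 512
Level 3: 256
Level 4: 128
Level 5: 64
Level 6: 32
Level 7: 16
Level 8: 8
Level 9: 4
Level 10: 2
Level 11: 1

The root is level 0 and the size-1 base case is level 11 (the tree spans levels 0 through 11, i.e. 12 levels counting the root), so the depth is the number of divisions: log_2(2048) = 11

The recursion tree depth is log_2(2048) = 11. At each level, the problem size is divided by 2, so it takes 11 divisions to reduce to a base case of size 1. The algorithm makes 1 recursive call at each level.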